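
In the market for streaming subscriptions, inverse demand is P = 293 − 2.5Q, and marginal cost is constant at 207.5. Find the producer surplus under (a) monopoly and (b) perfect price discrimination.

The monopolist equates marginal revenue to marginal cost: 293 − 5Q = 207.5, so Q = 17.1. From demand, P = 250.25.
PS = (250.25 − 207.5)·17.1 = 731.025.
A perfectly discriminating monopolist sells every unit with P(Q) ≥ MC(Q), so output equals the competitive quantity Q = 34.2. Each buyer pays their reservation price, so CS = 0 and the firm captures all surplus.
PS = ½·(293 − 207.5)·34.2 = 1462.05.

Monopoly: PS = 731.025; Perfect PD: PS = 1462.05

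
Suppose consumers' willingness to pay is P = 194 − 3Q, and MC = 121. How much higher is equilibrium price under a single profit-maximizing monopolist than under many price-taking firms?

Under competition P = MC = 121, so Q = (194 − 121)/3 = 73/3.
Monopoly sets MR = MC: 194 − 6Q = 121 ⇒ Q = 73/6, P = 194 − 3·73/6 = 157.5.
Change in equilibrium price: 157.5 − 121 = 36.5.

P rises by 36.5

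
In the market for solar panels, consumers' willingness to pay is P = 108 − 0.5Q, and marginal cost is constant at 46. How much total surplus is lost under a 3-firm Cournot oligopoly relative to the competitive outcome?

DWL = 240.25

Competitive firms price at marginal cost: P = 46, giving Q = 124.
In a 3-firm Cournot equilibrium, symmetry and the first-order condition give q = (108 − 46)/(2) = 31. So Q = 93 and P = 61.5.
DWL is the triangle between Q = 93 and Q = 124: ½·(124 − 93)·(61.5 − 46) = 240.25.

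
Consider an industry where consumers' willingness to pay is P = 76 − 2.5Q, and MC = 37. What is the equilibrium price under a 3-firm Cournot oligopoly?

With 3 symmetric Cournot firms, each firm's FOC gives 76 − 10q = 37, so q = 3.9, Q = 3·3.9 = 11.7, and P = 46.75.

P = 46.75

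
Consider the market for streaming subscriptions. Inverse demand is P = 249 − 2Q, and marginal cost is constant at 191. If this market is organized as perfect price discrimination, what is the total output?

Q = 29

With perfect price discrimination, output is the efficient level Q = 29 (where demand meets MC), but every buyer pays their willingness to pay: CS = 0 and PS = total surplus.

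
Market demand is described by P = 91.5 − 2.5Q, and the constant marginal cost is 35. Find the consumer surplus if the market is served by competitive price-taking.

CS = 638.45

Under competition P = MC = 35, so Q = (91.5 − 35)/2.5 = 22.6.
CS = ½·(91.5 − 35)·22.6 = 638.45.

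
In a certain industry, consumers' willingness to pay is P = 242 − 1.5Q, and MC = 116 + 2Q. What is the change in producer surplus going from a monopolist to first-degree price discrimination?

Monopoly sets MR = MC: 242 − 3Q = 116 + 2Q ⇒ Q = 25.2, P = 242 − 1.5·25.2 = 204.2.
PS = P·Q − VC(Q) = 204.2·25.2 − (116·25.2 + ½·2·25.2²) = 1587.6.
A perfectly discriminating monopolist sells every unit with P(Q) ≥ MC(Q), so output equals the competitive quantity Q = 36. Each buyer pays their reservation price, so CS = 0 and the firm captures all surplus.
PS = ½·(242 − 116)·36 = 2268.
Change in producer surplus: 2268 − 1587.6 = 680.4.

PS rises by 680.4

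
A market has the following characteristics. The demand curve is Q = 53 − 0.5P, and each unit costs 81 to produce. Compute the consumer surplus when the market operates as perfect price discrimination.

CS = 0

Inverting demand: P = 106 − 2Q.
Under first-degree price discrimination the firm charges each unit its demand price and produces up to where P = MC, i.e. Q = 12.5. Consumer surplus is zero; producer surplus equals total surplus.
CS = 0.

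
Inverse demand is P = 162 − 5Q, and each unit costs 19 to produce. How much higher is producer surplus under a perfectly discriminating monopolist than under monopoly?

Producer surplus rises by 1022.45

The monopolist equates marginal revenue to marginal cost: 162 − 10Q = 19, so Q = 14.3. From demand, P = 90.5.
PS = (90.5 − 19)·14.3 = 1022.45.
With perfect price discrimination, output is the efficient level Q = 28.6 (where demand meets MC), but every buyer pays their willingness to pay: CS = 0 and PS = total surplus.
PS = ½·(162 − 19)·28.6 = 2044.9.
Change in producer surplus: 2044.9 − 1022.45 = 1022.45.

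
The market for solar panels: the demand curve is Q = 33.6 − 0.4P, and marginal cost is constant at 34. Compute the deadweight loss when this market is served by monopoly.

DWL = 125

Inverting demand: P = 84 − 2.5Q.
Under competition P = MC = 34, so Q = (84 − 34)/2.5 = 20.
A monopolist chooses Q where MR = MC. MR = 84 − 5Q; setting this equal to 34 gives Q = 10 and P = 59.
DWL is the triangle between Q = 10 and Q = 20: ½·(20 − 10)·(59 − 34) = 125.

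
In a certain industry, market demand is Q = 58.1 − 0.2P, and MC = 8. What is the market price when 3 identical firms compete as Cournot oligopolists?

Inverting demand: P = 290.5 − 5Q.
In a 3-firm Cournot equilibrium, symmetry and the first-order condition give q = (290.5 − 8)/(20) = 14.125. So Q = 42.375 and P = 78.625.

P = 78.625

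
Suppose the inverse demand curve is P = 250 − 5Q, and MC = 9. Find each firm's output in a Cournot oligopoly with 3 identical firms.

q_i = 12.05

Cournot with 3 identical firms: the symmetric best-response condition is 250 − 20q = 9. Each firm produces q = 12.05, total output Q = 36.15, price P = 69.25.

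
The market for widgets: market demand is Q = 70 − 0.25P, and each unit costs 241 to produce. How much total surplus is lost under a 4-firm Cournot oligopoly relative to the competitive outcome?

DWL = 7.605

Inverting demand: P = 280 − 4Q.
Competitive firms price at marginal cost: P = 241, giving Q = 9.75.
With 4 symmetric Cournot firms, each firm's FOC gives 280 − 20q = 241, so q = 1.95, Q = 4·1.95 = 7.8, and P = 248.8.
DWL is the triangle between Q = 7.8 and Q = 9.75: ½·(9.75 − 7.8)·(248.8 − 241) = 7.605.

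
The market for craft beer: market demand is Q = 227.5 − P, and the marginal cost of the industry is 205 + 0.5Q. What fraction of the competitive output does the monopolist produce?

Inverting demand: P = 227.5 − Q.
Monopoly sets MR = MC: 227.5 − 2Q = 205 + 0.5Q ⇒ Q = 9, P = 227.5 − 9 = 218.5.
Under competition P = MC: 227.5 − Q = 205 + 0.5Q ⇒ Q = 15, P = 212.5.
Ratio Q_m/Q_c = 9/15 = 0.6.

Q_m/Q_c = 0.6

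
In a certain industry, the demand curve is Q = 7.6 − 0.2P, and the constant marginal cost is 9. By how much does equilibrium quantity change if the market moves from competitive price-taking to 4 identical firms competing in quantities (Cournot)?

Q falls by 1.16

Inverting demand: P = 38 − 5Q.
Under competition P = MC = 9, so Q = (38 − 9)/5 = 5.8.
In a 4-firm Cournot equilibrium, symmetry and the first-order condition give q = (38 − 9)/(25) = 1.16. So Q = 4.64 and P = 14.8.
Change in equilibrium quantity: 4.64 − 5.8 = −1.16.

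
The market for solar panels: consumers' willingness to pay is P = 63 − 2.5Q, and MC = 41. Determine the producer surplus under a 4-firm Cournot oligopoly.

PS = 30.976

Cournot with 4 identical firms: the symmetric best-response condition is 63 − 12.5q = 41. Each firm produces q = 1.76, total output Q = 7.04, price P = 45.4.
PS = (45.4 − 41)·7.04 = 30.976.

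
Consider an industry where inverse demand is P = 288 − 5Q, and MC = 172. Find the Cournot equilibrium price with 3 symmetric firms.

Cournot with 3 identical firms: the symmetric best-response condition is 288 − 20q = 172. Each firm produces q = 5.8, total output Q = 17.4, price P = 201.

P = 201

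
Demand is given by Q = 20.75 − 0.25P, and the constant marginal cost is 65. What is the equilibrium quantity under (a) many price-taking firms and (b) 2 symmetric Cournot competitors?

Inverting demand: P = 83 − 4Q.
Under competition P = MC = 65, so Q = (83 − 65)/4 = 4.5.
In a 2-firm Cournot equilibrium, symmetry and the first-order condition give q = (83 − 65)/(12) = 1.5. So Q = 3 and P = 71.

Competition: Q = 4.5; Cournot: Q = 3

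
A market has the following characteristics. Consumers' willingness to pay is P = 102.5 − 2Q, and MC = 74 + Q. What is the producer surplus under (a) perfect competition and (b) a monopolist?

Competition: PS = 45.125; Monopoly: PS = 81.225

Competitive equilibrium sets price equal to marginal cost: 102.5 − 2Q = 74 + Q, so Q = 9.5 and P = 83.5.
PS = P·Q − VC(Q) = 83.5·9.5 − (74·9.5 + ½·1·9.5²) = 45.125.
Monopoly sets MR = MC: 102.5 − 4Q = 74 + Q ⇒ Q = 5.7, P = 102.5 − 2·5.7 = 91.1.
PS = P·Q − VC(Q) = 91.1·5.7 − (74·5.7 + ½·1·5.7²) = 81.225.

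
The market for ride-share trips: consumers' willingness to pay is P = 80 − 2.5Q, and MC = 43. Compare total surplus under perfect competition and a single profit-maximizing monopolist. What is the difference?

Under competition P = MC = 43, so Q = (80 − 43)/2.5 = 14.8.
CS = ½·(80 − 43)·14.8 = 273.8; PS = (43 − 43)·14.8 = 0; TS = 273.8.
A monopolist chooses Q where MR = MC. MR = 80 − 5Q; setting this equal to 43 gives Q = 7.4 and P = 61.5.
CS = ½·(80 − 61.5)·7.4 = 68.45; PS = (61.5 − 43)·7.4 = 136.9; TS = 205.35.
Change in total surplus: 205.35 − 273.8 = −68.45.

TS falls by 68.45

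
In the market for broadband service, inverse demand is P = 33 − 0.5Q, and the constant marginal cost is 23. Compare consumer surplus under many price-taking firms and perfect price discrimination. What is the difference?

Consumer surplus falls by 100

Under competition P = MC = 23, so Q = (33 − 23)/0.5 = 20.
CS = ½·(33 − 23)·20 = 100.
With perfect price discrimination, output is the efficient level Q = 20 (where demand meets MC), but every buyer pays their willingness to pay: CS = 0 and PS = total surplus.
CS = 0.
Change in consumer surplus: 0 − 100 = −100.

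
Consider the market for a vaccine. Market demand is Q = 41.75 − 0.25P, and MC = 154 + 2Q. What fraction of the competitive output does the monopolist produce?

Inverting demand: P = 167 − 4Q.
A monopolist chooses Q where MR = MC. MR = 167 − 8Q; setting this equal to 154 + 2Q gives Q = 1.3 and P = 161.8.
Competitive equilibrium sets price equal to marginal cost: 167 − 4Q = 154 + 2Q, so Q = 13/6 and P = 475/3.
Ratio Q_m/Q_c = 1.3/(13/6) = 0.6.

Q_m/Q_c = 0.6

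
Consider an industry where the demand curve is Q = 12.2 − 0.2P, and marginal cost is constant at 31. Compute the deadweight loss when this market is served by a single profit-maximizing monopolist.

Inverting demand: P = 61 − 5Q.
Competitive firms price at marginal cost: P = 31, giving Q = 6.
The monopolist equates marginal revenue to marginal cost: 61 − 10Q = 31, so Q = 3. From demand, P = 46.
DWL is the triangle between Q = 3 and Q = 6: ½·(6 − 3)·(46 − 31) = 22.5.

DWL = 22.5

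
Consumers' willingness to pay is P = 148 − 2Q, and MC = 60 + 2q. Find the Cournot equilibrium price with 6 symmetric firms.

P = 82

In a 6-firm Cournot equilibrium, symmetry and the first-order condition give q = (148 − 60)/(16) = 5.5. So Q = 33 and P = 82.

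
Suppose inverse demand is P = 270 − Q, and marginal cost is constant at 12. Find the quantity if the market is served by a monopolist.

A monopolist chooses Q where MR = MC. MR = 270 − 2Q; setting this equal to 12 gives Q = 129 and P = 141.

Q = 129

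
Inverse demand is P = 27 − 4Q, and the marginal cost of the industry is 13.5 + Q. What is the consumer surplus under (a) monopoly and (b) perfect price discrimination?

A monopolist chooses Q where MR = MC. MR = 27 − 8Q; setting this equal to 13.5 + Q gives Q = 1.5 and P = 21.
CS = ½·(27 − 21)·1.5 = 4.5.
Under first-degree price discrimination the firm charges each unit its demand price and produces up to where P = MC, i.e. Q = 2.7. Consumer surplus is zero; producer surplus equals total surplus.
CS = 0.

Monopoly: CS = 4.5; Perfect PD: CS = 0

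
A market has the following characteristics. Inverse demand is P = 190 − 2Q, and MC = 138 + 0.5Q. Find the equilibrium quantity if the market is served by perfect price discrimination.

Under first-degree price discrimination the firm charges each unit its demand price and produces up to where P = MC, i.e. Q = 20.8. Consumer surplus is zero; producer surplus equals total surplus.

Q = 20.8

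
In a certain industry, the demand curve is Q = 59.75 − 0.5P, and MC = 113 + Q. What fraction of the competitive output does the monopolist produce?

Q_m/Q_c = 0.6

Inverting demand: P = 119.5 − 2Q.
Monopoly sets MR = MC: 119.5 − 4Q = 113 + Q ⇒ Q = 1.3, P = 119.5 − 2·1.3 = 116.9.
Competitive equilibrium sets price equal to marginal cost: 119.5 − 2Q = 113 + Q, so Q = 13/6 and P = 691/6.
Ratio Q_m/Q_c = 1.3/(13/6) = 0.6.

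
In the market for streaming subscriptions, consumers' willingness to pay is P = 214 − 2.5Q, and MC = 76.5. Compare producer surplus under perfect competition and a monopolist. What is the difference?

Competitive firms price at marginal cost: P = 76.5, giving Q = 55.
PS = (76.5 − 76.5)·55 = 0.
Monopoly sets MR = MC: 214 − 5Q = 76.5 ⇒ Q = 27.5, P = 214 − 2.5·27.5 = 145.25.
PS = (145.25 − 76.5)·27.5 = 1890.625.
Change in producer surplus: 1890.625 − 0 = 1890.625.

Producer surplus rises by 1890.625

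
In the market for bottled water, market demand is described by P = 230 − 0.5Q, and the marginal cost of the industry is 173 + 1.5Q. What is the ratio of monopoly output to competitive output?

Q_m/Q_c = 0.8

The monopolist equates marginal revenue to marginal cost: 230 − Q = 173 + 1.5Q, so Q = 22.8. From demand, P = 218.6.
Competitive equilibrium sets price equal to marginal cost: 230 − 0.5Q = 173 + 1.5Q, so Q = 28.5 and P = 215.75.
Ratio Q_m/Q_c = 22.8/28.5 = 0.8.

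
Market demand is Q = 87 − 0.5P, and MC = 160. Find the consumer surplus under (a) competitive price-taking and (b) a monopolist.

Inverting demand: P = 174 − 2Q.
Competitive firms price at marginal cost: P = 160, giving Q = 7.
CS = ½·(174 − 160)·7 = 49.
A monopolist chooses Q where MR = MC. MR = 174 − 4Q; setting this equal to 160 gives Q = 3.5 and P = 167.
CS = ½·(174 − 167)·3.5 = 12.25.

Competition: CS = 49; Monopoly: CS = 12.25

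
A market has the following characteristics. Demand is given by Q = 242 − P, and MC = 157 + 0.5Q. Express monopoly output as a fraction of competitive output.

Inverting demand: P = 242 − Q.
The monopolist equates marginal revenue to marginal cost: 242 − 2Q = 157 + 0.5Q, so Q = 34. From demand, P = 208.
Competitive equilibrium sets price equal to marginal cost: 242 − Q = 157 + 0.5Q, so Q = 170/3 and P = 556/3.
Ratio Q_m/Q_c = 34/(170/3) = 0.6.

Q_m/Q_c = 0.6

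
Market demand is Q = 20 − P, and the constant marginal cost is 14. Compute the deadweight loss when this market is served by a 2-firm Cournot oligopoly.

DWL = 2

Inverting demand: P = 20 − Q.
Perfect competition: P = MC = 14, so 20 − Q = 14 and Q = 6.
With 2 symmetric Cournot firms, each firm's FOC gives 20 − 3q = 14, so q = 2, Q = 2·2 = 4, and P = 16.
DWL is the triangle between Q = 4 and Q = 6: ½·(6 − 4)·(16 − 14) = 2.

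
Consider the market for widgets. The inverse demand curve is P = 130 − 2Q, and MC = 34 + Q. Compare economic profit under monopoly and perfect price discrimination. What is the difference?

π rises by 614.4

The monopolist equates marginal revenue to marginal cost: 130 − 4Q = 34 + Q, so Q = 19.2. From demand, P = 91.6.
Profit = 91.6·19.2 − (34·19.2 + ½·1·19.2²) = 921.6.
Under first-degree price discrimination the firm charges each unit its demand price and produces up to where P = MC, i.e. Q = 32. Consumer surplus is zero; producer surplus equals total surplus.
PS equals the full surplus area, 1536. Profit = 1536 = 1536.
Change in economic profit: 1536 − 921.6 = 614.4.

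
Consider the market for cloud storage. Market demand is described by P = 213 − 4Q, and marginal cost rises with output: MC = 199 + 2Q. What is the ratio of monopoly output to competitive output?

The monopolist equates marginal revenue to marginal cost: 213 − 8Q = 199 + 2Q, so Q = 1.4. From demand, P = 207.4.
Under competition P = MC: 213 − 4Q = 199 + 2Q ⇒ Q = 7/3, P = 611/3.
Ratio Q_m/Q_c = 1.4/(7/3) = 0.6.

Q_m/Q_c = 0.6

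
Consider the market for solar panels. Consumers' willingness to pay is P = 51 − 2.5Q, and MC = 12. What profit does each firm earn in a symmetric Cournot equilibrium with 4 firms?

With 4 symmetric Cournot firms, each firm's FOC gives 51 − 12.5q = 12, so q = 3.12, Q = 4·3.12 = 12.48, and P = 19.8.
Each firm's profit = (19.8 − 12)·3.12 = 24.336.

π_i = 24.336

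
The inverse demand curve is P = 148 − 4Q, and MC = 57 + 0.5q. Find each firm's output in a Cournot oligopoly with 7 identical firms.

q_i = 2.8

With 7 symmetric Cournot firms, each firm's FOC gives 148 − 32q = 57 + 0.5q, so q = 2.8, Q = 7·2.8 = 19.6, and P = 69.6.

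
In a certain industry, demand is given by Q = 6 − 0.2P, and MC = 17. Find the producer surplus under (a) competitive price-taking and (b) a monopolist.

Inverting demand: P = 30 − 5Q.
Competitive firms price at marginal cost: P = 17, giving Q = 2.6.
PS = (17 − 17)·2.6 = 0.
The monopolist equates marginal revenue to marginal cost: 30 − 10Q = 17, so Q = 1.3. From demand, P = 23.5.
PS = (23.5 − 17)·1.3 = 8.45.

Competition: PS = 0; Monopoly: PS = 8.45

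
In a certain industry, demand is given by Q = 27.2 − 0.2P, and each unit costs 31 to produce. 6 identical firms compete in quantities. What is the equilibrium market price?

P = 46

Inverting demand: P = 136 − 5Q.
Cournot with 6 identical firms: the symmetric best-response condition is 136 − 35q = 31. Each firm produces q = 3, total output Q = 18, price P = 46.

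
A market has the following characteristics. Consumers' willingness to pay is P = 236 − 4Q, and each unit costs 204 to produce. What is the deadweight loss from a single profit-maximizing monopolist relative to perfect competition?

DWL = 32

Competitive firms price at marginal cost: P = 204, giving Q = 8.
The monopolist equates marginal revenue to marginal cost: 236 − 8Q = 204, so Q = 4. From demand, P = 220.
DWL is the triangle between Q = 4 and Q = 8: ½·(8 − 4)·(220 − 204) = 32.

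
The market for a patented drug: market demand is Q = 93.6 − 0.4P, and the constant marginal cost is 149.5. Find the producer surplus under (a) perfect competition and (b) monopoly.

Competition: PS = 0; Monopoly: PS = 714.025

Inverting demand: P = 234 − 2.5Q.
Perfect competition: P = MC = 149.5, so 234 − 2.5Q = 149.5 and Q = 33.8.
PS = (149.5 − 149.5)·33.8 = 0.
Monopoly sets MR = MC: 234 − 5Q = 149.5 ⇒ Q = 16.9, P = 234 − 2.5·16.9 = 191.75.
PS = (191.75 − 149.5)·16.9 = 714.025.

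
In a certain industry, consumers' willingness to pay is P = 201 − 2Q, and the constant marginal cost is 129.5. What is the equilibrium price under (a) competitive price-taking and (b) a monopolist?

Under competition P = MC = 129.5, so Q = (201 − 129.5)/2 = 35.75.
Monopoly sets MR = MC: 201 − 4Q = 129.5 ⇒ Q = 17.875, P = 201 − 2·17.875 = 165.25.

Competition: P = 129.5; Monopoly: P = 165.25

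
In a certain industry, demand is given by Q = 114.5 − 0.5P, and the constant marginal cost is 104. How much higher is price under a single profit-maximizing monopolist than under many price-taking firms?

Inverting demand: P = 229 − 2Q.
Under competition P = MC = 104, so Q = (229 − 104)/2 = 62.5.
The monopolist equates marginal revenue to marginal cost: 229 − 4Q = 104, so Q = 31.25. From demand, P = 166.5.
Change in price: 166.5 − 104 = 62.5.

Price rises by 62.5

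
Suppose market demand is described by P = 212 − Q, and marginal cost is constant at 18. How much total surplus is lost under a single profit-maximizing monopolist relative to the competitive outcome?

DWL = 4704.5

Under competition P = MC = 18, so Q = (212 − 18)/1 = 194.
A monopolist chooses Q where MR = MC. MR = 212 − 2Q; setting this equal to 18 gives Q = 97 and P = 115.
DWL is the triangle between Q = 97 and Q = 194: ½·(194 − 97)·(115 − 18) = 4704.5.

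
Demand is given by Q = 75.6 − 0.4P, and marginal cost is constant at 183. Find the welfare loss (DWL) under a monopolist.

Inverting demand: P = 189 − 2.5Q.
Perfect competition: P = MC = 183, so 189 − 2.5Q = 183 and Q = 2.4.
The monopolist equates marginal revenue to marginal cost: 189 − 5Q = 183, so Q = 1.2. From demand, P = 186.
DWL is the triangle between Q = 1.2 and Q = 2.4: ½·(2.4 − 1.2)·(186 − 183) = 1.8.

DWL = 1.8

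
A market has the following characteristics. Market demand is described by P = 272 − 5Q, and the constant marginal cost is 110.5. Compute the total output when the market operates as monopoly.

Q = 16.15

The monopolist equates marginal revenue to marginal cost: 272 − 10Q = 110.5, so Q = 16.15. From demand, P = 191.25.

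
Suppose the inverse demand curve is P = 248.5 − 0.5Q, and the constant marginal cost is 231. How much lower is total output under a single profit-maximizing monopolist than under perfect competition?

Q falls by 17.5

Under competition P = MC = 231, so Q = (248.5 − 231)/0.5 = 35.
Monopoly sets MR = MC: 248.5 − Q = 231 ⇒ Q = 17.5, P = 248.5 − 0.5·17.5 = 239.75.
Change in total output: 17.5 − 35 = −17.5.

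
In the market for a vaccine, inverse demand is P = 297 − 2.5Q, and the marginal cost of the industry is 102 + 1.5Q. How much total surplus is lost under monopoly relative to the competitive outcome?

Under competition P = MC: 297 − 2.5Q = 102 + 1.5Q ⇒ Q = 48.75, P = 175.125.
A monopolist chooses Q where MR = MC. MR = 297 − 5Q; setting this equal to 102 + 1.5Q gives Q = 30 and P = 222.
CS = ½·(297 − 175.125)·48.75 = 190125/64; PS = (175.125·48.75 − 102·48.75 − ½·1.5·48.75²) = 114075/64; TS = 4753.125.
CS = ½·(297 − 222)·30 = 1125; PS = (222·30 − 102·30 − ½·1.5·30²) = 2925; TS = 4050.
DWL = 4753.125 − 4050 = 703.125.

DWL = 703.125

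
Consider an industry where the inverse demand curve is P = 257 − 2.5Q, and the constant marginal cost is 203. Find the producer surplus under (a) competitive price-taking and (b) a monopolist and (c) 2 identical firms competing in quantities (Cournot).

Competition: PS = 0; Monopoly: PS = 291.6; Cournot: PS = 259.2

Competitive firms price at marginal cost: P = 203, giving Q = 21.6.
PS = (203 − 203)·21.6 = 0.
The monopolist equates marginal revenue to marginal cost: 257 − 5Q = 203, so Q = 10.8. From demand, P = 230.
PS = (230 − 203)·10.8 = 291.6.
With 2 symmetric Cournot firms, each firm's FOC gives 257 − 7.5q = 203, so q = 7.2, Q = 2·7.2 = 14.4, and P = 221.
PS = (221 − 203)·14.4 = 259.2.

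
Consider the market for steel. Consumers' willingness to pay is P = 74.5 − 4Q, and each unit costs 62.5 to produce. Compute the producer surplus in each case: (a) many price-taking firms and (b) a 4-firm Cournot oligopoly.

Competitive firms price at marginal cost: P = 62.5, giving Q = 3.
PS = (62.5 − 62.5)·3 = 0.
In a 4-firm Cournot equilibrium, symmetry and the first-order condition give q = (74.5 − 62.5)/(20) = 0.6. So Q = 2.4 and P = 64.9.
PS = (64.9 − 62.5)·2.4 = 5.76.

Competition: PS = 0; Cournot: PS = 5.76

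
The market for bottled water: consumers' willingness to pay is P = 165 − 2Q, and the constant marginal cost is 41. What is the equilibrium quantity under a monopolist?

Q = 31

Monopoly sets MR = MC: 165 − 4Q = 41 ⇒ Q = 31, P = 165 − 2·31 = 103.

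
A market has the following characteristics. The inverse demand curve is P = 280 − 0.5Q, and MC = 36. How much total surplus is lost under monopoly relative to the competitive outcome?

DWL = 14884

Competitive firms price at marginal cost: P = 36, giving Q = 488.
Monopoly sets MR = MC: 280 − Q = 36 ⇒ Q = 244, P = 280 − 0.5·244 = 158.
DWL is the triangle between Q = 244 and Q = 488: ½·(488 − 244)·(158 − 36) = 14884.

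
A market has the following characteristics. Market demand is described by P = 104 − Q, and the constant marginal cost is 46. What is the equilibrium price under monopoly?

Monopoly sets MR = MC: 104 − 2Q = 46 ⇒ Q = 29, P = 104 − 29 = 75.

P = 75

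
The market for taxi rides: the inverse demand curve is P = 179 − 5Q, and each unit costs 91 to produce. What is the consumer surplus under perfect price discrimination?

Under first-degree price discrimination the firm charges each unit its demand price and produces up to where P = MC, i.e. Q = 17.6. Consumer surplus is zero; producer surplus equals total surplus.
CS = 0.

CS = 0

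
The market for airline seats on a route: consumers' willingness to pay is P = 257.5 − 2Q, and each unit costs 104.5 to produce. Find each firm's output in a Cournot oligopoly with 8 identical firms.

q_i = 8.5

Cournot with 8 identical firms: the symmetric best-response condition is 257.5 − 18q = 104.5. Each firm produces q = 8.5, total output Q = 68, price P = 121.5.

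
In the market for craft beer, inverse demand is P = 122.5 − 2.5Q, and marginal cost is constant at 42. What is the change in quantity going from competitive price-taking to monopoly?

Under competition P = MC = 42, so Q = (122.5 − 42)/2.5 = 32.2.
The monopolist equates marginal revenue to marginal cost: 122.5 − 5Q = 42, so Q = 16.1. From demand, P = 82.25.
Change in quantity: 16.1 − 32.2 = −16.1.

Q falls by 16.1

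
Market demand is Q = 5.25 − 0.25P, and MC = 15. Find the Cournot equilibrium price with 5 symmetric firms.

Inverting demand: P = 21 − 4Q.
Cournot with 5 identical firms: the symmetric best-response condition is 21 − 24q = 15. Each firm produces q = 0.25, total output Q = 1.25, price P = 16.

P = 16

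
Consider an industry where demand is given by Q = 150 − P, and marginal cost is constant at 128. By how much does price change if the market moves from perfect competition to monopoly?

Price rises by 11

Inverting demand: P = 150 − Q.
Under competition P = MC = 128, so Q = (150 − 128)/1 = 22.
A monopolist chooses Q where MR = MC. MR = 150 − 2Q; setting this equal to 128 gives Q = 11 and P = 139.
Change in price: 139 − 128 = 11.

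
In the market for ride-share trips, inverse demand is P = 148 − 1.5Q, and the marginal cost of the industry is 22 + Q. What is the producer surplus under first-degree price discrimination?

PS = 3175.2

Under first-degree price discrimination the firm charges each unit its demand price and produces up to where P = MC, i.e. Q = 50.4. Consumer surplus is zero; producer surplus equals total surplus.
PS = ½·(148 − 22)·50.4 = 3175.2.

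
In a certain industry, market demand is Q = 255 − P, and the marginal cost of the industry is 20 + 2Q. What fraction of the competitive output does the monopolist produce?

Inverting demand: P = 255 − Q.
Monopoly sets MR = MC: 255 − 2Q = 20 + 2Q ⇒ Q = 58.75, P = 255 − 58.75 = 196.25.
Under competition P = MC: 255 − Q = 20 + 2Q ⇒ Q = 235/3, P = 530/3.
Ratio Q_m/Q_c = 58.75/(235/3) = 0.75.

Q_m/Q_c = 0.75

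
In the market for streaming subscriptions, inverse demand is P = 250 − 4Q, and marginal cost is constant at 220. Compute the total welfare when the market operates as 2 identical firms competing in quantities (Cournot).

In a 2-firm Cournot equilibrium, symmetry and the first-order condition give q = (250 − 220)/(12) = 2.5. So Q = 5 and P = 230.
CS = ½·(250 − 230)·5 = 50; PS = (230 − 220)·5 = 50; TS = 100.

TS = 100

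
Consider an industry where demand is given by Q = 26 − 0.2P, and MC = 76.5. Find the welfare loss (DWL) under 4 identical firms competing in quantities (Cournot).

DWL = 11.449

Inverting demand: P = 130 − 5Q.
Competitive firms price at marginal cost: P = 76.5, giving Q = 10.7.
With 4 symmetric Cournot firms, each firm's FOC gives 130 − 25q = 76.5, so q = 2.14, Q = 4·2.14 = 8.56, and P = 87.2.
DWL is the triangle between Q = 8.56 and Q = 10.7: ½·(10.7 − 8.56)·(87.2 − 76.5) = 11.449.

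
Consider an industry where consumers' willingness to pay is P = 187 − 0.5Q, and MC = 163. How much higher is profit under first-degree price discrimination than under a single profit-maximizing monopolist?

The monopolist equates marginal revenue to marginal cost: 187 − Q = 163, so Q = 24. From demand, P = 175.
Profit = (175 − 163)·24 = 288.
A perfectly discriminating monopolist sells every unit with P(Q) ≥ MC(Q), so output equals the competitive quantity Q = 48. Each buyer pays their reservation price, so CS = 0 and the firm captures all surplus.
PS equals the full surplus area, 576. Profit = 576 = 576.
Change in profit: 576 − 288 = 288.

π rises by 288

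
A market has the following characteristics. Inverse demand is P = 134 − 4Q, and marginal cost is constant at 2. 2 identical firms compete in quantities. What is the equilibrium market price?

P = 46

In a 2-firm Cournot equilibrium, symmetry and the first-order condition give q = (134 − 2)/(12) = 11. So Q = 22 and P = 46.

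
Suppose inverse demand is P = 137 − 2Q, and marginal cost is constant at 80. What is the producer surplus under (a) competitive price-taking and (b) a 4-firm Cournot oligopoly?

Competition: PS = 0; Cournot: PS = 259.92

Competitive firms price at marginal cost: P = 80, giving Q = 28.5.
PS = (80 − 80)·28.5 = 0.
Cournot with 4 identical firms: the symmetric best-response condition is 137 − 10q = 80. Each firm produces q = 5.7, total output Q = 22.8, price P = 91.4.
PS = (91.4 − 80)·22.8 = 259.92.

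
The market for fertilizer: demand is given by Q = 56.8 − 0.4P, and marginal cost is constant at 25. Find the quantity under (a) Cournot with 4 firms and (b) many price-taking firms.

Cournot: Q = 37.44; Competition: Q = 46.8

Inverting demand: P = 142 − 2.5Q.
In a 4-firm Cournot equilibrium, symmetry and the first-order condition give q = (142 − 25)/(12.5) = 9.36. So Q = 37.44 and P = 48.4.
Perfect competition: P = MC = 25, so 142 − 2.5Q = 25 and Q = 46.8.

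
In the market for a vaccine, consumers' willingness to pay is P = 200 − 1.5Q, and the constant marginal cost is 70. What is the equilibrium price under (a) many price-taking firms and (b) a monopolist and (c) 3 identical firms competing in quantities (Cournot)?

Competition: P = 70; Monopoly: P = 135; Cournot: P = 102.5

Competitive firms price at marginal cost: P = 70, giving Q = 260/3.
A monopolist chooses Q where MR = MC. MR = 200 − 3Q; setting this equal to 70 gives Q = 130/3 and P = 135.
Cournot with 3 identical firms: the symmetric best-response condition is 200 − 6q = 70. Each firm produces q = 65/3, total output Q = 65, price P = 102.5.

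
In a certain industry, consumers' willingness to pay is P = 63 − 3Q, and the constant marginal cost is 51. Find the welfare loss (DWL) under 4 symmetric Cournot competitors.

Competitive firms price at marginal cost: P = 51, giving Q = 4.
In a 4-firm Cournot equilibrium, symmetry and the first-order condition give q = (63 − 51)/(15) = 0.8. So Q = 3.2 and P = 53.4.
DWL is the triangle between Q = 3.2 and Q = 4: ½·(4 − 3.2)·(53.4 − 51) = 0.96.

DWL = 0.96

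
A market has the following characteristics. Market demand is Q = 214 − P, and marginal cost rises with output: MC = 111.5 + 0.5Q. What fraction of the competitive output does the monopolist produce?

Q_m/Q_c = 0.6

Inverting demand: P = 214 − Q.
The monopolist equates marginal revenue to marginal cost: 214 − 2Q = 111.5 + 0.5Q, so Q = 41. From demand, P = 173.
Competitive equilibrium sets price equal to marginal cost: 214 − Q = 111.5 + 0.5Q, so Q = 205/3 and P = 437/3.
Ratio Q_m/Q_c = 41/(205/3) = 0.6.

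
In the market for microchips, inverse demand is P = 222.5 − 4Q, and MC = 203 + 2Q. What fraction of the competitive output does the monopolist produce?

Monopoly sets MR = MC: 222.5 − 8Q = 203 + 2Q ⇒ Q = 1.95, P = 222.5 − 4·1.95 = 214.7.
Competitive equilibrium sets price equal to marginal cost: 222.5 − 4Q = 203 + 2Q, so Q = 3.25 and P = 209.5.
Ratio Q_m/Q_c = 1.95/3.25 = 0.6.

Q_m/Q_c = 0.6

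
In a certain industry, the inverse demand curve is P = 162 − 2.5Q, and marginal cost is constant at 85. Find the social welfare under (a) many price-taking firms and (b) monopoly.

Competition: TS = 1185.8; Monopoly: TS = 889.35

Under competition P = MC = 85, so Q = (162 − 85)/2.5 = 30.8.
CS = ½·(162 − 85)·30.8 = 1185.8; PS = (85 − 85)·30.8 = 0; TS = 1185.8.
The monopolist equates marginal revenue to marginal cost: 162 − 5Q = 85, so Q = 15.4. From demand, P = 123.5.
CS = ½·(162 − 123.5)·15.4 = 296.45; PS = (123.5 − 85)·15.4 = 592.9; TS = 889.35.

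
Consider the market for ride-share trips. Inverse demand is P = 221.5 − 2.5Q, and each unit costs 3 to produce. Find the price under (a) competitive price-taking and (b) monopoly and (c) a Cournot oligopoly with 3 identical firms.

Under competition P = MC = 3, so Q = (221.5 − 3)/2.5 = 87.4.
The monopolist equates marginal revenue to marginal cost: 221.5 − 5Q = 3, so Q = 43.7. From demand, P = 112.25.
Cournot with 3 identical firms: the symmetric best-response condition is 221.5 − 10q = 3. Each firm produces q = 21.85, total output Q = 65.55, price P = 57.625.

Competition: P = 3; Monopoly: P = 112.25; Cournot: P = 57.625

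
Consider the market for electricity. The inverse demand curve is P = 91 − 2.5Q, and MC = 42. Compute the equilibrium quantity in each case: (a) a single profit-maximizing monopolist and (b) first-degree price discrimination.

Monopoly: Q = 9.8; Perfect PD: Q = 19.6

The monopolist equates marginal revenue to marginal cost: 91 − 5Q = 42, so Q = 9.8. From demand, P = 66.5.
Under first-degree price discrimination the firm charges each unit its demand price and produces up to where P = MC, i.e. Q = 19.6. Consumer surplus is zero; producer surplus equals total surplus.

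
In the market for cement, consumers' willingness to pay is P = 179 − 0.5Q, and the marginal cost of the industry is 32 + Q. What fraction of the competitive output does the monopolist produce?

Q_m/Q_c = 0.75

Monopoly sets MR = MC: 179 − Q = 32 + Q ⇒ Q = 73.5, P = 179 − 0.5·73.5 = 142.25.
Competitive equilibrium sets price equal to marginal cost: 179 − 0.5Q = 32 + Q, so Q = 98 and P = 130.
Ratio Q_m/Q_c = 73.5/98 = 0.75.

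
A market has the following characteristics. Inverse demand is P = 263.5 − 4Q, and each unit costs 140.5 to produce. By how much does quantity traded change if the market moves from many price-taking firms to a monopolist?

Perfect competition: P = MC = 140.5, so 263.5 − 4Q = 140.5 and Q = 30.75.
A monopolist chooses Q where MR = MC. MR = 263.5 − 8Q; setting this equal to 140.5 gives Q = 15.375 and P = 202.
Change in quantity traded: 15.375 − 30.75 = −15.375.

Quantity traded falls by 15.375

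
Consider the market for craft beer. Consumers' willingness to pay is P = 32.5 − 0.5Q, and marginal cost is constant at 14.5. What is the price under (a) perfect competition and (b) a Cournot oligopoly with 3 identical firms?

Under competition P = MC = 14.5, so Q = (32.5 − 14.5)/0.5 = 36.
Cournot with 3 identical firms: the symmetric best-response condition is 32.5 − 2q = 14.5. Each firm produces q = 9, total output Q = 27, price P = 19.

Competition: P = 14.5; Cournot: P = 19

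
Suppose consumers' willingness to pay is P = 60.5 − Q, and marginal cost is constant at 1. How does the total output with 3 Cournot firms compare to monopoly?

Cournot: Q = 44.625; Monopoly: Q = 29.75

In a 3-firm Cournot equilibrium, symmetry and the first-order condition give q = (60.5 − 1)/(4) = 14.875. So Q = 44.625 and P = 15.875.
Monopoly sets MR = MC: 60.5 − 2Q = 1 ⇒ Q = 29.75, P = 60.5 − 29.75 = 30.75.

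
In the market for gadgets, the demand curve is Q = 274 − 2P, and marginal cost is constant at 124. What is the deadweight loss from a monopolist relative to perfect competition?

Inverting demand: P = 137 − 0.5Q.
Competitive firms price at marginal cost: P = 124, giving Q = 26.
Monopoly sets MR = MC: 137 − Q = 124 ⇒ Q = 13, P = 137 − 0.5·13 = 130.5.
DWL is the triangle between Q = 13 and Q = 26: ½·(26 − 13)·(130.5 − 124) = 42.25.

DWL = 42.25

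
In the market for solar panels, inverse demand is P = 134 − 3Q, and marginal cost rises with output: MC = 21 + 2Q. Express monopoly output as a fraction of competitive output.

A monopolist chooses Q where MR = MC. MR = 134 − 6Q; setting this equal to 21 + 2Q gives Q = 14.125 and P = 91.625.
Competitive equilibrium sets price equal to marginal cost: 134 − 3Q = 21 + 2Q, so Q = 22.6 and P = 66.2.
Ratio Q_m/Q_c = 14.125/22.6 = 0.625.

Q_m/Q_c = 0.625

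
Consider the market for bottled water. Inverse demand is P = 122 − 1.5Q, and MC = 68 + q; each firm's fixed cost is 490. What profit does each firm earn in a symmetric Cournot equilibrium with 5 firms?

In a 5-firm Cournot equilibrium, symmetry and the first-order condition give q = (122 − 68)/(10) = 5.4. So Q = 27 and P = 81.5.
Each firm's profit = 81.5·5.4 − (68·5.4 + ½·1·5.4²) − 490 = −431.68.

π_i = −431.68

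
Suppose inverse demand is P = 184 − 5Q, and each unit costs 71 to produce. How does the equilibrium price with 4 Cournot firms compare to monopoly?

With 4 symmetric Cournot firms, each firm's FOC gives 184 − 25q = 71, so q = 4.52, Q = 4·4.52 = 18.08, and P = 93.6.
A monopolist chooses Q where MR = MC. MR = 184 − 10Q; setting this equal to 71 gives Q = 11.3 and P = 127.5.

Cournot: P = 93.6; Monopoly: P = 127.5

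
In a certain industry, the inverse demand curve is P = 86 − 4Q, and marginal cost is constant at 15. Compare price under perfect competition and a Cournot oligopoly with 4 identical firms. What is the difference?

Under competition P = MC = 15, so Q = (86 − 15)/4 = 17.75.
In a 4-firm Cournot equilibrium, symmetry and the first-order condition give q = (86 − 15)/(20) = 3.55. So Q = 14.2 and P = 29.2.
Change in price: 29.2 − 15 = 14.2.

P rises by 14.2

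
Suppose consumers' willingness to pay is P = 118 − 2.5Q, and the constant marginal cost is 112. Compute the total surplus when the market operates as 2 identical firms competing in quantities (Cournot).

Cournot with 2 identical firms: the symmetric best-response condition is 118 − 7.5q = 112. Each firm produces q = 0.8, total output Q = 1.6, price P = 114.
CS = ½·(118 − 114)·1.6 = 3.2; PS = (114 − 112)·1.6 = 3.2; TS = 6.4.

TS = 6.4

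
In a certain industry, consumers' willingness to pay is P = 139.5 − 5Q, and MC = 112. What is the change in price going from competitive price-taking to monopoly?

Price rises by 13.75

Perfect competition: P = MC = 112, so 139.5 − 5Q = 112 and Q = 5.5.
The monopolist equates marginal revenue to marginal cost: 139.5 − 10Q = 112, so Q = 2.75. From demand, P = 125.75.
Change in price: 125.75 − 112 = 13.75.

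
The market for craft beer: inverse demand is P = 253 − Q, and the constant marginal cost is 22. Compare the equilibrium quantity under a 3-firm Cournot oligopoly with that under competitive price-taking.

Cournot with 3 identical firms: the symmetric best-response condition is 253 − 4q = 22. Each firm produces q = 57.75, total output Q = 173.25, price P = 79.75.
Perfect competition: P = MC = 22, so 253 − Q = 22 and Q = 231.

Cournot: Q = 173.25; Competition: Q = 231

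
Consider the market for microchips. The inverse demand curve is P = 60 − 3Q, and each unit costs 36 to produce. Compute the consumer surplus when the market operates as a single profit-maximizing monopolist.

Monopoly sets MR = MC: 60 − 6Q = 36 ⇒ Q = 4, P = 60 − 3·4 = 48.
CS = ½·(60 − 48)·4 = 24.

CS = 24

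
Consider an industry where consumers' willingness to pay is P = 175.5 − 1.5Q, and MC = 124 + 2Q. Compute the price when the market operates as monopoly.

The monopolist equates marginal revenue to marginal cost: 175.5 − 3Q = 124 + 2Q, so Q = 10.3. From demand, P = 160.05.

P = 160.05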